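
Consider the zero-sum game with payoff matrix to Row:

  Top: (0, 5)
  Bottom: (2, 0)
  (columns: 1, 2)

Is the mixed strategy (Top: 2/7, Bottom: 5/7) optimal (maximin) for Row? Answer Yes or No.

Yes

Against 1 this mix gives (2/7)·0 + (5/7)·2 = 10/7.
Against 2 this mix gives (2/7)·5 + (5/7)·0 = 10/7.
All of Column's active replies (1, 2) yield 10/7, and no column does worse for Row. The mix makes Column indifferent and guarantees 10/7, so it is optimal.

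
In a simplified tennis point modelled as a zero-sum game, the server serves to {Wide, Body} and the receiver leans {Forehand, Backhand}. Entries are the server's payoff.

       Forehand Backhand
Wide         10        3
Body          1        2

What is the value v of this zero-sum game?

3

Row minima: Wide → 3, Body → 1; maximin = 3.
Column maxima: Forehand → 10, Backhand → 3; minimax = 3.
Since maximin = minimax = 3, there is a saddle point and the value is 3.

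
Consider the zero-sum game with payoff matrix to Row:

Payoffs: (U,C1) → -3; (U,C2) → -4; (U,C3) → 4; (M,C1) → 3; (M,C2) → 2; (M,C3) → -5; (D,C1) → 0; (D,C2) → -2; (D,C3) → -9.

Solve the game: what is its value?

-4/5

Row minima: U → -4, M → -5, D → -9; maximin = -4.
Column maxima: C1 → 3, C2 → 2, C3 → 4; minimax = 2.
-4 ≠ 2, so there is no saddle point; optimal play is mixed.
D is strictly dominated by M, so Row never plays it.
C1 is strictly dominated by C2 (it gives Row strictly more in every row), so Column never plays it.
On the remaining 2×2 (U, M vs C2, C3):
Let Row play U with probability p. Expected payoff against C2: (-4)p + 2(1−p) = −6p + 2; against C3: 4p + (-5)(1−p) = 9p − 5.
Setting these equal: −6p + 2 = 9p − 5 ⇒ −15p = -7 ⇒ p = 7/15, and the value is (-6)·(7/15) + 2 = -4/5.
For Column: with q = P(C2), equating U's and M's payoffs gives −8q + 4 = 7q − 5 ⇒ q = 3/5.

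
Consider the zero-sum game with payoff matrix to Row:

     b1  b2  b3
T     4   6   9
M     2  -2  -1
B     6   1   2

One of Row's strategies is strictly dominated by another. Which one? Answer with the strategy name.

T gives a strictly higher payoff than M against every column: 4 > 2, 6 > -2, 9 > -1.
So M is strictly dominated and Row never plays it.

M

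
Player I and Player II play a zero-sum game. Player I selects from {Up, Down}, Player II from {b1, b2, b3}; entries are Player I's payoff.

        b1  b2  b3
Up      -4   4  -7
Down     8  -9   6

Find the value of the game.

Row minima: Up → -7, Down → -9; maximin = -7.
Column maxima: b1 → 8, b2 → 4, b3 → 6; minimax = 4.
-7 ≠ 4, so there is no saddle point; optimal play is mixed.
b1 is strictly dominated by b3 (it gives Player I strictly more in every row), so Player II never plays it.
On the remaining 2×2 (Up, Down vs b2, b3):
Let Player I play Up with probability p. Expected payoff against b2: 4p + (-9)(1−p) = 13p − 9; against b3: (-7)p + 6(1−p) = −13p + 6.
Setting these equal: 13p − 9 = −13p + 6 ⇒ 26p = 15 ⇒ p = 15/26, and the value is (13)·(15/26) − 9 = -3/2.
For Player II: with q = P(b2), equating Up's and Down's payoffs gives 11q − 7 = −15q + 6 ⇒ q = 1/2.

-3/2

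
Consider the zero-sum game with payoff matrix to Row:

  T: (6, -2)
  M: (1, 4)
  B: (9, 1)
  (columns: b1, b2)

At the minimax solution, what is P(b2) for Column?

Row minima: T → -2, M → 1, B → 1; maximin = 1.
Column maxima: b1 → 9, b2 → 4; minimax = 4.
1 ≠ 4, so there is no saddle point; optimal play is mixed.
T is strictly dominated by B, so Row never plays it.
On the remaining 2×2 (M, B vs b1, b2):
Let Row play M with probability p. Expected payoff against b1: 1p + 9(1−p) = −8p + 9; against b2: 4p + 1(1−p) = 3p + 1.
Setting these equal: −8p + 9 = 3p + 1 ⇒ −11p = -8 ⇒ p = 8/11, and the value is (-8)·(8/11) + 9 = 35/11.
For Column: with q = P(b1), equating M's and B's payoffs gives −3q + 4 = 8q + 1 ⇒ q = 3/11.

8/11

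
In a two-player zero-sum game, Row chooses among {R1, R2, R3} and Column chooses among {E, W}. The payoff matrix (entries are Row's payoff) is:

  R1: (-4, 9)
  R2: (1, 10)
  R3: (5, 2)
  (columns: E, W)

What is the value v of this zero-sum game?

Row minima: R1 → -4, R2 → 1, R3 → 2; maximin = 2.
Column maxima: E → 5, W → 10; minimax = 5.
2 ≠ 5, so there is no saddle point; optimal play is mixed.
R1 is strictly dominated by R2, so Row never plays it.
On the remaining 2×2 (R2, R3 vs E, W):
Let Row play R2 with probability p. Expected payoff against E: 1p + 5(1−p) = −4p + 5; against W: 10p + 2(1−p) = 8p + 2.
Setting these equal: −4p + 5 = 8p + 2 ⇒ −12p = -3 ⇒ p = 1/4, and the value is (-4)·(1/4) + 5 = 4.
For Column: with q = P(E), equating R2's and R3's payoffs gives −9q + 10 = 3q + 2 ⇒ q = 2/3.

4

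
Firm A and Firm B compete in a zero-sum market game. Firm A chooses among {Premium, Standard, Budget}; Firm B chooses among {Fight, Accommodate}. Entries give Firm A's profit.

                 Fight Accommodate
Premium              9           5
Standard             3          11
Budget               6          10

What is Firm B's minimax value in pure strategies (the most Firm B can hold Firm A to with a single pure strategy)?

Column maxima: Fight → 9, Accommodate → 11.
The smallest of these is 9.

9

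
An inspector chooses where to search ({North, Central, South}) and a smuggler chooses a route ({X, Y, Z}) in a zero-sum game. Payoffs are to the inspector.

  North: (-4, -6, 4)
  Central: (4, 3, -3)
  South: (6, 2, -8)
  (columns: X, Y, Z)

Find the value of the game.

Row minima: North → -6, Central → -3, South → -8; maximin = -3.
Column maxima: X → 6, Y → 3, Z → 4; minimax = 3.
-3 ≠ 3, so there is no saddle point; optimal play is mixed.
X is strictly dominated by Y (it gives the inspector strictly more in every row), so the smuggler never plays it.
With X eliminated, South is strictly dominated by Central (Central gives the inspector strictly more in every remaining column), so the inspector never plays it.
On the remaining 2×2 (North, Central vs Y, Z):
Let the inspector play North with probability p. Expected payoff against Y: (-6)p + 3(1−p) = −9p + 3; against Z: 4p + (-3)(1−p) = 7p − 3.
Setting these equal: −9p + 3 = 7p − 3 ⇒ −16p = -6 ⇒ p = 3/8, and the value is (-9)·(3/8) + 3 = -3/8.
For the smuggler: with q = P(Y), equating North's and Central's payoffs gives −10q + 4 = 6q − 3 ⇒ q = 7/16.

-3/8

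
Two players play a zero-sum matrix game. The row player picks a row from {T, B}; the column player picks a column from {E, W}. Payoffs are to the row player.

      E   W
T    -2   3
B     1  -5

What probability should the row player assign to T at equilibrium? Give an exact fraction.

6/11

Row minima: T → -2, B → -5; maximin = -2.
Column maxima: E → 1, W → 3; minimax = 1.
-2 ≠ 1, so there is no saddle point; optimal play is mixed.
Let the row player play T with probability p. Expected payoff against E: (-2)p + 1(1−p) = −3p + 1; against W: 3p + (-5)(1−p) = 8p − 5.
Setting these equal: −3p + 1 = 8p − 5 ⇒ −11p = -6 ⇒ p = 6/11, and the value is (-3)·(6/11) + 1 = -7/11.
For the column player: with q = P(E), equating T's and B's payoffs gives −5q + 3 = 6q − 5 ⇒ q = 8/11.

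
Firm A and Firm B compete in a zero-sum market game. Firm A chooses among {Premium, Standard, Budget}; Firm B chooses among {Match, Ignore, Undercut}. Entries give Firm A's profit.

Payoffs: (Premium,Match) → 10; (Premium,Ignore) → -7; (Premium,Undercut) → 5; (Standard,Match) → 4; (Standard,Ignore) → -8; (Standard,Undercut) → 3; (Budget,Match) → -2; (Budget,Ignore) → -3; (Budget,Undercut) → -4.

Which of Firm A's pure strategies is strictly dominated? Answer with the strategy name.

Standard

Premium gives a strictly higher payoff than Standard against every column: 10 > 4, -7 > -8, 5 > 3.
So Standard is strictly dominated and Firm A never plays it.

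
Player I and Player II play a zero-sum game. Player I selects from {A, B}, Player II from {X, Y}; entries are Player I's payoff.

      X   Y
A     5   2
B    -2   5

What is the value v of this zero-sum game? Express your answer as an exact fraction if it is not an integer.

Row minima: A → 2, B → -2; maximin = 2.
Column maxima: X → 5, Y → 5; minimax = 5.
2 ≠ 5, so there is no saddle point; optimal play is mixed.
Let Player I play A with probability p. Expected payoff against X: 5p + (-2)(1−p) = 7p − 2; against Y: 2p + 5(1−p) = −3p + 5.
Setting these equal: 7p − 2 = −3p + 5 ⇒ 10p = 7 ⇒ p = 7/10, and the value is (7)·(7/10) − 2 = 29/10.
For Player II: with q = P(X), equating A's and B's payoffs gives 3q + 2 = −7q + 5 ⇒ q = 3/10.

29/10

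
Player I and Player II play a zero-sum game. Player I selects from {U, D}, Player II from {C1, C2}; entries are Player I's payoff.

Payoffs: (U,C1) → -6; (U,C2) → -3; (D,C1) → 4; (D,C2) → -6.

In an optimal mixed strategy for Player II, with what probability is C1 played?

Row minima: U → -6, D → -6; maximin = -6.
Column maxima: C1 → 4, C2 → -3; minimax = -3.
-6 ≠ -3, so there is no saddle point; optimal play is mixed.
Let Player I play U with probability p. Expected payoff against C1: (-6)p + 4(1−p) = −10p + 4; against C2: (-3)p + (-6)(1−p) = 3p − 6.
Setting these equal: −10p + 4 = 3p − 6 ⇒ −13p = -10 ⇒ p = 10/13, and the value is (-10)·(10/13) + 4 = -48/13.
For Player II: with q = P(C1), equating U's and D's payoffs gives −3q − 3 = 10q − 6 ⇒ q = 3/13.

3/13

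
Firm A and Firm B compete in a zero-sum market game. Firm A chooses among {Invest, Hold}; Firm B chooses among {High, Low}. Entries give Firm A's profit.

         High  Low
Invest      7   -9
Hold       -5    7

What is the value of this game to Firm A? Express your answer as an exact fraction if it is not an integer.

1/7

Row minima: Invest → -9, Hold → -5; maximin = -5.
Column maxima: High → 7, Low → 7; minimax = 7.
-5 ≠ 7, so there is no saddle point; optimal play is mixed.
Let Firm A play Invest with probability p. Expected payoff against High: 7p + (-5)(1−p) = 12p − 5; against Low: (-9)p + 7(1−p) = −16p + 7.
Setting these equal: 12p − 5 = −16p + 7 ⇒ 28p = 12 ⇒ p = 3/7, and the value is (12)·(3/7) − 5 = 1/7.
For Firm B: with q = P(High), equating Invest's and Hold's payoffs gives 16q − 9 = −12q + 7 ⇒ q = 4/7.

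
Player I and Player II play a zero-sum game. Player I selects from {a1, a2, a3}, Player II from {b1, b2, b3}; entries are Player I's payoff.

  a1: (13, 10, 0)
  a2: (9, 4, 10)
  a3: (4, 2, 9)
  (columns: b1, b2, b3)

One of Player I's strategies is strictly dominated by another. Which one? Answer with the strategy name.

a2 gives a strictly higher payoff than a3 against every column: 9 > 4, 4 > 2, 10 > 9.
So a3 is strictly dominated and Player I never plays it.

a3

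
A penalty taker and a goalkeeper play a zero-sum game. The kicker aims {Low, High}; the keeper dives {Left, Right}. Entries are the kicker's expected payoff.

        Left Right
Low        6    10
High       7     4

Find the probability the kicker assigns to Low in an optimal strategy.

3/7

Row minima: Low → 6, High → 4; maximin = 6.
Column maxima: Left → 7, Right → 10; minimax = 7.
6 ≠ 7, so there is no saddle point; optimal play is mixed.
Let the kicker play Low with probability p. Expected payoff against Left: 6p + 7(1−p) = −p + 7; against Right: 10p + 4(1−p) = 6p + 4.
Setting these equal: −p + 7 = 6p + 4 ⇒ −7p = -3 ⇒ p = 3/7, and the value is (-1)·(3/7) + 7 = 46/7.
For the keeper: with q = P(Left), equating Low's and High's payoffs gives −4q + 10 = 3q + 4 ⇒ q = 6/7.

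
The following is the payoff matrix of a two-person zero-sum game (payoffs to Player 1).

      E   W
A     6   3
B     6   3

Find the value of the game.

Row minima: A → 3, B → 3; maximin = 3.
Column maxima: E → 6, W → 3; minimax = 3.
Since maximin = minimax = 3, there is a saddle point and the value is 3.

3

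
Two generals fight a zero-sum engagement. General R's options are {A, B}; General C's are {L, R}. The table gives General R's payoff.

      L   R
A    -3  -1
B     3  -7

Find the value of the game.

-2

Row minima: A → -3, B → -7; maximin = -3.
Column maxima: L → 3, R → -1; minimax = -1.
-3 ≠ -1, so there is no saddle point; optimal play is mixed.
Let General R play A with probability p. Expected payoff against L: (-3)p + 3(1−p) = −6p + 3; against R: (-1)p + (-7)(1−p) = 6p − 7.
Setting these equal: −6p + 3 = 6p − 7 ⇒ −12p = -10 ⇒ p = 5/6, and the value is (-6)·(5/6) + 3 = -2.
For General C: with q = P(L), equating A's and B's payoffs gives −2q − 1 = 10q − 7 ⇒ q = 1/2.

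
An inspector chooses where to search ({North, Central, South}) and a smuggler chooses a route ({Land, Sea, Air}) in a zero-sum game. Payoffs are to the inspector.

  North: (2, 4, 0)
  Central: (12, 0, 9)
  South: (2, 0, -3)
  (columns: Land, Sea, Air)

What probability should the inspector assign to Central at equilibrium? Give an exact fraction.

Row minima: North → 0, Central → 0, South → -3; maximin = 0.
Column maxima: Land → 12, Sea → 4, Air → 9; minimax = 4.
0 ≠ 4, so there is no saddle point; optimal play is mixed.
Land is strictly dominated by Air (it gives the inspector strictly more in every row), so the smuggler never plays it.
With Land eliminated, South is strictly dominated by North (North gives the inspector strictly more in every remaining column), so the inspector never plays it.
On the remaining 2×2 (North, Central vs Sea, Air):
Let the inspector play North with probability p. Expected payoff against Sea: 4p + 0(1−p) = 4p; against Air: 0p + 9(1−p) = −9p + 9.
Setting these equal: 4p = −9p + 9 ⇒ 13p = 9 ⇒ p = 9/13, and the value is (4)·(9/13) = 36/13.
For the smuggler: with q = P(Sea), equating North's and Central's payoffs gives 4q = −9q + 9 ⇒ q = 9/13.

4/13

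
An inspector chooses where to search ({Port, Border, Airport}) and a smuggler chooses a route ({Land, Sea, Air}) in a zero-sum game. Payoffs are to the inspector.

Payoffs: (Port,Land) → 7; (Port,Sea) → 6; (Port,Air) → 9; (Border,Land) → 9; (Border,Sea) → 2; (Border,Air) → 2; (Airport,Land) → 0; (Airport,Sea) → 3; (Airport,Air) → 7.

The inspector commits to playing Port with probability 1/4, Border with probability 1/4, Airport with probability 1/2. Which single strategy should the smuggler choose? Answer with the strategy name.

If the smuggler plays Land, the inspector's expected payoff is (1/4)·7 + (1/4)·9 + (1/2)·0 = 4.
If the smuggler plays Sea, the inspector's expected payoff is (1/4)·6 + (1/4)·2 + (1/2)·3 = 7/2.
If the smuggler plays Air, the inspector's expected payoff is (1/4)·9 + (1/4)·2 + (1/2)·7 = 25/4.
The smuggler minimizes the inspector's payoff; the smallest is 7/2, so the best response is Sea.

Sea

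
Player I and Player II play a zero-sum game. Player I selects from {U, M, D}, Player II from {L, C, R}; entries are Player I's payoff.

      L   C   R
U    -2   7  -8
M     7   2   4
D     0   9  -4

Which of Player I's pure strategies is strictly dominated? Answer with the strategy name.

D gives a strictly higher payoff than U against every column: 0 > -2, 9 > 7, -4 > -8.
So U is strictly dominated and Player I never plays it.

U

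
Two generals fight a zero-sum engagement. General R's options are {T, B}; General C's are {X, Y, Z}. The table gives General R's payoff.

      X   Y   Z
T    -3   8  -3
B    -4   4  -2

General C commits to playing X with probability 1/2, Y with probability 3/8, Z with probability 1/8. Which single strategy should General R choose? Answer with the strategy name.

Expected payoff of T: (1/2)·(-3) + (3/8)·8 + (1/8)·(-3) = 9/8.
Expected payoff of B: (1/2)·(-4) + (3/8)·4 + (1/8)·(-2) = -3/4.
The largest is 9/8, so General R's best response is T.

T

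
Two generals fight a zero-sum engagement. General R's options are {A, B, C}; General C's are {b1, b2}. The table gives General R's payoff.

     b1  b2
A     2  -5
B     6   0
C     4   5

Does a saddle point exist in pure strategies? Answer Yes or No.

Row minima: A → -5, B → 0, C → 4; maximin = 4.
Column maxima: b1 → 6, b2 → 5; minimax = 5.
4 ≠ 5, so no pure-strategy equilibrium exists.

No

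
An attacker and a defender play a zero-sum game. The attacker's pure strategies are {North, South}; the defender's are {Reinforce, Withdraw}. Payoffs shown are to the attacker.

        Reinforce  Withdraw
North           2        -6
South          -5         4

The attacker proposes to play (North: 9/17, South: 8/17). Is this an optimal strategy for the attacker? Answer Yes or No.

Against Reinforce this mix gives (9/17)·2 + (8/17)·(-5) = -22/17.
Against Withdraw this mix gives (9/17)·(-6) + (8/17)·4 = -22/17.
All of the defender's active replies (Reinforce, Withdraw) yield -22/17, and no column does worse for the attacker. The mix makes the defender indifferent and guarantees -22/17, so it is optimal.

Yes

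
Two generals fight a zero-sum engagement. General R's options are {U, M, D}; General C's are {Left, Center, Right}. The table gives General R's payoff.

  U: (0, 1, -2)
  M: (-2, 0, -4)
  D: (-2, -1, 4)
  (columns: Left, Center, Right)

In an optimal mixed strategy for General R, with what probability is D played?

Row minima: U → -2, M → -4, D → -2; maximin = -2.
Column maxima: Left → 0, Center → 1, Right → 4; minimax = 0.
-2 ≠ 0, so there is no saddle point; optimal play is mixed.
M is strictly dominated by U, so General R never plays it.
Center is strictly dominated by Left (it gives General R strictly more in every row), so General C never plays it.
On the remaining 2×2 (U, D vs Left, Right):
Let General R play U with probability p. Expected payoff against Left: 0p + (-2)(1−p) = 2p − 2; against Right: (-2)p + 4(1−p) = −6p + 4.
Setting these equal: 2p − 2 = −6p + 4 ⇒ 8p = 6 ⇒ p = 3/4, and the value is (2)·(3/4) − 2 = -1/2.
For General C: with q = P(Left), equating U's and D's payoffs gives 2q − 2 = −6q + 4 ⇒ q = 3/4.

1/4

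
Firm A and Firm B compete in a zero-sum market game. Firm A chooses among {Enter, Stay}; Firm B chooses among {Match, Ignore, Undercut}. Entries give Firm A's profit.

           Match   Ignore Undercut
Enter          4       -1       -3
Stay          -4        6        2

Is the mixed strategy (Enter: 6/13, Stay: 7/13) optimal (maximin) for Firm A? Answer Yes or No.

Yes

Against Match this mix gives (6/13)·4 + (7/13)·(-4) = -4/13.
Against Ignore this mix gives (6/13)·(-1) + (7/13)·6 = 36/13.
Against Undercut this mix gives (6/13)·(-3) + (7/13)·2 = -4/13.
All of Firm B's active replies (Match, Undercut) yield -4/13, and no column does worse for Firm A. The mix makes Firm B indifferent and guarantees -4/13, so it is optimal.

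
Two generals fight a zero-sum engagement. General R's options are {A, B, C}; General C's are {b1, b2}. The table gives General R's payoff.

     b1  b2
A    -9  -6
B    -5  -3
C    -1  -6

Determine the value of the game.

Row minima: A → -9, B → -5, C → -6; maximin = -5.
Column maxima: b1 → -1, b2 → -3; minimax = -3.
-5 ≠ -3, so there is no saddle point; optimal play is mixed.
A is strictly dominated by B, so General R never plays it.
On the remaining 2×2 (B, C vs b1, b2):
Let General R play B with probability p. Expected payoff against b1: (-5)p + (-1)(1−p) = −4p − 1; against b2: (-3)p + (-6)(1−p) = 3p − 6.
Setting these equal: −4p − 1 = 3p − 6 ⇒ −7p = -5 ⇒ p = 5/7, and the value is (-4)·(5/7) − 1 = -27/7.
For General C: with q = P(b1), equating B's and C's payoffs gives −2q − 3 = 5q − 6 ⇒ q = 3/7.

-27/7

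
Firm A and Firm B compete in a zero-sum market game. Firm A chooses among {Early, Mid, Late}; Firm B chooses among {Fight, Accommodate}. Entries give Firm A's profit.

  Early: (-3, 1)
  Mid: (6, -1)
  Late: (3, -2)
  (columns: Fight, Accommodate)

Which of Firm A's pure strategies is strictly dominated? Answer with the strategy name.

Mid gives a strictly higher payoff than Late against every column: 6 > 3, -1 > -2.
So Late is strictly dominated and Firm A never plays it.

Late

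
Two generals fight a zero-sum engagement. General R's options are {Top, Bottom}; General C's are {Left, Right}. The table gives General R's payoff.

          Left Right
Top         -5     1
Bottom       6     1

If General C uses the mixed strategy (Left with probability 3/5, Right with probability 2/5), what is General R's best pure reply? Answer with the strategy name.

Bottom

Expected payoff of Top: (3/5)·(-5) + (2/5)·1 = -13/5.
Expected payoff of Bottom: (3/5)·6 + (2/5)·1 = 4.
The largest is 4, so General R's best response is Bottom.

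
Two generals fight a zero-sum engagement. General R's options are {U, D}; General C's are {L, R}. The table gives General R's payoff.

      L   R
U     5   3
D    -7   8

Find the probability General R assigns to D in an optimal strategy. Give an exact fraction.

2/17

Row minima: U → 3, D → -7; maximin = 3.
Column maxima: L → 5, R → 8; minimax = 5.
3 ≠ 5, so there is no saddle point; optimal play is mixed.
Let General R play U with probability p. Expected payoff against L: 5p + (-7)(1−p) = 12p − 7; against R: 3p + 8(1−p) = −5p + 8.
Setting these equal: 12p − 7 = −5p + 8 ⇒ 17p = 15 ⇒ p = 15/17, and the value is (12)·(15/17) − 7 = 61/17.
For General C: with q = P(L), equating U's and D's payoffs gives 2q + 3 = −15q + 8 ⇒ q = 5/17.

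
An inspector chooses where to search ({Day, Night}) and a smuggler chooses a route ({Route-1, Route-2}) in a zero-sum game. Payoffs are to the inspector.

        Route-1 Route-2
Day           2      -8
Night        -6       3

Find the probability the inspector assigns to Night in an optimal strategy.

Row minima: Day → -8, Night → -6; maximin = -6.
Column maxima: Route-1 → 2, Route-2 → 3; minimax = 2.
-6 ≠ 2, so there is no saddle point; optimal play is mixed.
Let the inspector play Day with probability p. Expected payoff against Route-1: 2p + (-6)(1−p) = 8p − 6; against Route-2: (-8)p + 3(1−p) = −11p + 3.
Setting these equal: 8p − 6 = −11p + 3 ⇒ 19p = 9 ⇒ p = 9/19, and the value is (8)·(9/19) − 6 = -42/19.
For the smuggler: with q = P(Route-1), equating Day's and Night's payoffs gives 10q − 8 = −9q + 3 ⇒ q = 11/19.

10/19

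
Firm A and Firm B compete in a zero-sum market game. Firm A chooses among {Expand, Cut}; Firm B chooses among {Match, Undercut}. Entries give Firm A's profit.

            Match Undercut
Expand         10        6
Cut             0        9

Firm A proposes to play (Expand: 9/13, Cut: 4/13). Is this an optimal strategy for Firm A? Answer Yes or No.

Against Match this mix gives (9/13)·10 + (4/13)·0 = 90/13.
Against Undercut this mix gives (9/13)·6 + (4/13)·9 = 90/13.
All of Firm B's active replies (Match, Undercut) yield 90/13, and no column does worse for Firm A. The mix makes Firm B indifferent and guarantees 90/13, so it is optimal.

Yes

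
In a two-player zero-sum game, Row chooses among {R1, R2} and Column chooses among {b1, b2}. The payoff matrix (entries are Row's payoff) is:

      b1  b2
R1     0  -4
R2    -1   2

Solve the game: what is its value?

Row minima: R1 → -4, R2 → -1; maximin = -1.
Column maxima: b1 → 0, b2 → 2; minimax = 0.
-1 ≠ 0, so there is no saddle point; optimal play is mixed.
Let Row play R1 with probability p. Expected payoff against b1: 0p + (-1)(1−p) = p − 1; against b2: (-4)p + 2(1−p) = −6p + 2.
Setting these equal: p − 1 = −6p + 2 ⇒ 7p = 3 ⇒ p = 3/7, and the value is (1)·(3/7) − 1 = -4/7.
For Column: with q = P(b1), equating R1's and R2's payoffs gives 4q − 4 = −3q + 2 ⇒ q = 6/7.

-4/7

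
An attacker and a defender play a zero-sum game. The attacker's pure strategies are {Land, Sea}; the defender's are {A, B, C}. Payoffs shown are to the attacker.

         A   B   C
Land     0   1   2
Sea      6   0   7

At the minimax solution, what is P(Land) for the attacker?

6/7

Row minima: Land → 0, Sea → 0; maximin = 0.
Column maxima: A → 6, B → 1, C → 7; minimax = 1.
0 ≠ 1, so there is no saddle point; optimal play is mixed.
C is strictly dominated by A (it gives the attacker strictly more in every row), so the defender never plays it.
On the remaining 2×2 (Land, Sea vs A, B):
Let the attacker play Land with probability p. Expected payoff against A: 0p + 6(1−p) = −6p + 6; against B: 1p + 0(1−p) = p.
Setting these equal: −6p + 6 = p ⇒ −7p = -6 ⇒ p = 6/7, and the value is (-6)·(6/7) + 6 = 6/7.
For the defender: with q = P(A), equating Land's and Sea's payoffs gives −q + 1 = 6q ⇒ q = 1/7.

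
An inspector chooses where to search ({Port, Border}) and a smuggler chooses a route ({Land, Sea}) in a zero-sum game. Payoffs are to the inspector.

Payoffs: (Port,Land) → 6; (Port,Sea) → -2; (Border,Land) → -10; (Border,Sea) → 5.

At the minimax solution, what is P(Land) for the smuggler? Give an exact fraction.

7/23

Row minima: Port → -2, Border → -10; maximin = -2.
Column maxima: Land → 6, Sea → 5; minimax = 5.
-2 ≠ 5, so there is no saddle point; optimal play is mixed.
Let the inspector play Port with probability p. Expected payoff against Land: 6p + (-10)(1−p) = 16p − 10; against Sea: (-2)p + 5(1−p) = −7p + 5.
Setting these equal: 16p − 10 = −7p + 5 ⇒ 23p = 15 ⇒ p = 15/23, and the value is (16)·(15/23) − 10 = 10/23.
For the smuggler: with q = P(Land), equating Port's and Border's payoffs gives 8q − 2 = −15q + 5 ⇒ q = 7/23.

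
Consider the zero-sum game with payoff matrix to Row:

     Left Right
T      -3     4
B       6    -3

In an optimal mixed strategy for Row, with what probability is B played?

Row minima: T → -3, B → -3; maximin = -3.
Column maxima: Left → 6, Right → 4; minimax = 4.
-3 ≠ 4, so there is no saddle point; optimal play is mixed.
Let Row play T with probability p. Expected payoff against Left: (-3)p + 6(1−p) = −9p + 6; against Right: 4p + (-3)(1−p) = 7p − 3.
Setting these equal: −9p + 6 = 7p − 3 ⇒ −16p = -9 ⇒ p = 9/16, and the value is (-9)·(9/16) + 6 = 15/16.
For Column: with q = P(Left), equating T's and B's payoffs gives −7q + 4 = 9q − 3 ⇒ q = 7/16.

7/16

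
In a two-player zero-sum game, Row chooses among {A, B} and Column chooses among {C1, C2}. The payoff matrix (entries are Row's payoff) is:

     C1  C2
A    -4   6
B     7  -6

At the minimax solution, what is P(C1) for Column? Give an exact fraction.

12/23

Row minima: A → -4, B → -6; maximin = -4.
Column maxima: C1 → 7, C2 → 6; minimax = 6.
-4 ≠ 6, so there is no saddle point; optimal play is mixed.
Let Row play A with probability p. Expected payoff against C1: (-4)p + 7(1−p) = −11p + 7; against C2: 6p + (-6)(1−p) = 12p − 6.
Setting these equal: −11p + 7 = 12p − 6 ⇒ −23p = -13 ⇒ p = 13/23, and the value is (-11)·(13/23) + 7 = 18/23.
For Column: with q = P(C1), equating A's and B's payoffs gives −10q + 6 = 13q − 6 ⇒ q = 12/23.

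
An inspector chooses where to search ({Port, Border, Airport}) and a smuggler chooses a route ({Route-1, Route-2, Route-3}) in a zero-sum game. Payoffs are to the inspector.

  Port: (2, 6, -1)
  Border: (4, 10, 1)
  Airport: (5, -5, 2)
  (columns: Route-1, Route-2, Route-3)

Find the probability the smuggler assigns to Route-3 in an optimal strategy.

Row minima: Port → -1, Border → 1, Airport → -5; maximin = 1.
Column maxima: Route-1 → 5, Route-2 → 10, Route-3 → 2; minimax = 2.
1 ≠ 2, so there is no saddle point; optimal play is mixed.
Port is strictly dominated by Border, so the inspector never plays it.
Route-1 is strictly dominated by Route-3 (it gives the inspector strictly more in every row), so the smuggler never plays it.
On the remaining 2×2 (Border, Airport vs Route-2, Route-3):
Let the inspector play Border with probability p. Expected payoff against Route-2: 10p + (-5)(1−p) = 15p − 5; against Route-3: 1p + 2(1−p) = −p + 2.
Setting these equal: 15p − 5 = −p + 2 ⇒ 16p = 7 ⇒ p = 7/16, and the value is (15)·(7/16) − 5 = 25/16.
For the smuggler: with q = P(Route-2), equating Border's and Airport's payoffs gives 9q + 1 = −7q + 2 ⇒ q = 1/16.

15/16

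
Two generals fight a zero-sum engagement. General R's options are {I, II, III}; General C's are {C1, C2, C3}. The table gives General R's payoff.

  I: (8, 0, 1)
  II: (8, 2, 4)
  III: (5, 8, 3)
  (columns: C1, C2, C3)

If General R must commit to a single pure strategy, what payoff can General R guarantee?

Row minima: I → 0, II → 2, III → 3.
The best of these is 3.

3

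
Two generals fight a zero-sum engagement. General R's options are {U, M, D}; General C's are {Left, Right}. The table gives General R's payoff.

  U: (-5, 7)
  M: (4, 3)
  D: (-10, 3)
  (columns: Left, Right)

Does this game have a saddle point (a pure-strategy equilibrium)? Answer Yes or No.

No

Row minima: U → -5, M → 3, D → -10; maximin = 3.
Column maxima: Left → 4, Right → 7; minimax = 4.
3 ≠ 4, so no pure-strategy equilibrium exists.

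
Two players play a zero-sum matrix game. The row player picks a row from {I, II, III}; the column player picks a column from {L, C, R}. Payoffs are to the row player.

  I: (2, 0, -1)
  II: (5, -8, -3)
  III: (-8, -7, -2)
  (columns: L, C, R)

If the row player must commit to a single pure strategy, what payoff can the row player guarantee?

-1

Row minima: I → -1, II → -8, III → -8.
The best of these is -1.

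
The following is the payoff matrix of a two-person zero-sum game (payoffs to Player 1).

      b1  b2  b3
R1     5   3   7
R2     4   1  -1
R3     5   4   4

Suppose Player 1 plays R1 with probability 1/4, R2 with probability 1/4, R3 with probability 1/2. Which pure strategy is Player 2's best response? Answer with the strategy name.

If Player 2 plays b1, Player 1's expected payoff is (1/4)·5 + (1/4)·4 + (1/2)·5 = 19/4.
If Player 2 plays b2, Player 1's expected payoff is (1/4)·3 + (1/4)·1 + (1/2)·4 = 3.
If Player 2 plays b3, Player 1's expected payoff is (1/4)·7 + (1/4)·(-1) + (1/2)·4 = 7/2.
Player 2 minimizes Player 1's payoff; the smallest is 3, so the best response is b2.

b2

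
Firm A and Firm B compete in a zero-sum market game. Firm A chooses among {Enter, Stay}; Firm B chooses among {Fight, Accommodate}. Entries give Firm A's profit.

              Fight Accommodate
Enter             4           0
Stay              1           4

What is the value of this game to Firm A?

Row minima: Enter → 0, Stay → 1; maximin = 1.
Column maxima: Fight → 4, Accommodate → 4; minimax = 4.
1 ≠ 4, so there is no saddle point; optimal play is mixed.
Let Firm A play Enter with probability p. Expected payoff against Fight: 4p + 1(1−p) = 3p + 1; against Accommodate: 0p + 4(1−p) = −4p + 4.
Setting these equal: 3p + 1 = −4p + 4 ⇒ 7p = 3 ⇒ p = 3/7, and the value is (3)·(3/7) + 1 = 16/7.
For Firm B: with q = P(Fight), equating Enter's and Stay's payoffs gives 4q = −3q + 4 ⇒ q = 4/7.

16/7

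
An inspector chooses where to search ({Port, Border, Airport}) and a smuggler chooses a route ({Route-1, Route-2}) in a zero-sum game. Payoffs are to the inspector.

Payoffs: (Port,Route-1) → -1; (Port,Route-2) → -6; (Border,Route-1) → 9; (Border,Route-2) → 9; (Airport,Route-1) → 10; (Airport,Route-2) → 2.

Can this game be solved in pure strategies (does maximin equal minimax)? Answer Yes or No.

Row minima: Port → -6, Border → 9, Airport → 2; maximin = 9.
Column maxima: Route-1 → 10, Route-2 → 9; minimax = 9.
maximin = minimax = 9, so a saddle point exists.

Yes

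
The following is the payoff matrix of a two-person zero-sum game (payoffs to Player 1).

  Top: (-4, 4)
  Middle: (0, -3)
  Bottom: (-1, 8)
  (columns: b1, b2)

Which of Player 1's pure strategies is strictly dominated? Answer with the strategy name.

Bottom gives a strictly higher payoff than Top against every column: -1 > -4, 8 > 4.
So Top is strictly dominated and Player 1 never plays it.

Top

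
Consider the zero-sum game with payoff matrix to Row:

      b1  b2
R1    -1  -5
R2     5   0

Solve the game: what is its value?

0

Row minima: R1 → -5, R2 → 0; maximin = 0.
Column maxima: b1 → 5, b2 → 0; minimax = 0.
Since maximin = minimax = 0, there is a saddle point and the value is 0.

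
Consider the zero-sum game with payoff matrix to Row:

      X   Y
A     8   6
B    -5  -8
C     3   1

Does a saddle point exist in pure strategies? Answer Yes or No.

Row minima: A → 6, B → -8, C → 1; maximin = 6.
Column maxima: X → 8, Y → 6; minimax = 6.
maximin = minimax = 6, so a saddle point exists.

Yes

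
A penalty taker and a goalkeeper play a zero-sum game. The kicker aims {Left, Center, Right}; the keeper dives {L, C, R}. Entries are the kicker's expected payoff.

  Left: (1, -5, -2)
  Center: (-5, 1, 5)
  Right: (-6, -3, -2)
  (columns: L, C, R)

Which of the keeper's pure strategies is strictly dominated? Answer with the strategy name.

R

C holds the kicker's payoff strictly below R in every row: -5 < -2, 1 < 5, -3 < -2.
So R is strictly dominated for the keeper.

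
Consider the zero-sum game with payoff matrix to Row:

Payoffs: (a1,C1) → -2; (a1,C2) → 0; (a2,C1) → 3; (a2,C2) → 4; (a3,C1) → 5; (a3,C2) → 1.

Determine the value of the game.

Row minima: a1 → -2, a2 → 3, a3 → 1; maximin = 3.
Column maxima: C1 → 5, C2 → 4; minimax = 4.
3 ≠ 4, so there is no saddle point; optimal play is mixed.
a1 is strictly dominated by a2, so Row never plays it.
On the remaining 2×2 (a2, a3 vs C1, C2):
Let Row play a2 with probability p. Expected payoff against C1: 3p + 5(1−p) = −2p + 5; against C2: 4p + 1(1−p) = 3p + 1.
Setting these equal: −2p + 5 = 3p + 1 ⇒ −5p = -4 ⇒ p = 4/5, and the value is (-2)·(4/5) + 5 = 17/5.
For Column: with q = P(C1), equating a2's and a3's payoffs gives −q + 4 = 4q + 1 ⇒ q = 3/5.

17/5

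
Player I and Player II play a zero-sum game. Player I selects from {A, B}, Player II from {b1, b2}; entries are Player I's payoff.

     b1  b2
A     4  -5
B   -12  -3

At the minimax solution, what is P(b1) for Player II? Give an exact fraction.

Row minima: A → -5, B → -12; maximin = -5.
Column maxima: b1 → 4, b2 → -3; minimax = -3.
-5 ≠ -3, so there is no saddle point; optimal play is mixed.
Let Player I play A with probability p. Expected payoff against b1: 4p + (-12)(1−p) = 16p − 12; against b2: (-5)p + (-3)(1−p) = −2p − 3.
Setting these equal: 16p − 12 = −2p − 3 ⇒ 18p = 9 ⇒ p = 1/2, and the value is (16)·(1/2) − 12 = -4.
For Player II: with q = P(b1), equating A's and B's payoffs gives 9q − 5 = −9q − 3 ⇒ q = 1/9.

1/9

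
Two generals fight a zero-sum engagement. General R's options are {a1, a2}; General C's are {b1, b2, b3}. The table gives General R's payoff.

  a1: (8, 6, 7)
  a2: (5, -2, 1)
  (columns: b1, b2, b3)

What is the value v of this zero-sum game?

6

Row minima: a1 → 6, a2 → -2; maximin = 6.
Column maxima: b1 → 8, b2 → 6, b3 → 7; minimax = 6.
Since maximin = minimax = 6, there is a saddle point and the value is 6.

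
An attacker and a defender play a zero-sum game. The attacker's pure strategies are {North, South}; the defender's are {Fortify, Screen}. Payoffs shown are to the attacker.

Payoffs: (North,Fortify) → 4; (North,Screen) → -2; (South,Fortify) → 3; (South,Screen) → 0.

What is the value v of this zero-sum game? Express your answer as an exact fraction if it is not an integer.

Row minima: North → -2, South → 0; maximin = 0.
Column maxima: Fortify → 4, Screen → 0; minimax = 0.
Since maximin = minimax = 0, there is a saddle point and the value is 0.

0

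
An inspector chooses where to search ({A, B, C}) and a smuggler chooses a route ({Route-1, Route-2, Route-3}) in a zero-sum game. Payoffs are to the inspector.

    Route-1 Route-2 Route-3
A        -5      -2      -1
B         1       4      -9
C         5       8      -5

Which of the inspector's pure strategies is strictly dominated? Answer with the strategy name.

C gives a strictly higher payoff than B against every column: 5 > 1, 8 > 4, -5 > -9.
So B is strictly dominated and the inspector never plays it.

B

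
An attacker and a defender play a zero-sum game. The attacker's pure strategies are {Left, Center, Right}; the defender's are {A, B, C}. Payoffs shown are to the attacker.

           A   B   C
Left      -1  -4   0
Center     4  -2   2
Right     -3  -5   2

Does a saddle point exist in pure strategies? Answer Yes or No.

Row minima: Left → -4, Center → -2, Right → -5; maximin = -2.
Column maxima: A → 4, B → -2, C → 2; minimax = -2.
maximin = minimax = -2, so a saddle point exists.

Yes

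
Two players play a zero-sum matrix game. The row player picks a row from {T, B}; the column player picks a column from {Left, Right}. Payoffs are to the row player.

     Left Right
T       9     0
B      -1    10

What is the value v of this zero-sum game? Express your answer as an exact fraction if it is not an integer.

Row minima: T → 0, B → -1; maximin = 0.
Column maxima: Left → 9, Right → 10; minimax = 9.
0 ≠ 9, so there is no saddle point; optimal play is mixed.
Let the row player play T with probability p. Expected payoff against Left: 9p + (-1)(1−p) = 10p − 1; against Right: 0p + 10(1−p) = −10p + 10.
Setting these equal: 10p − 1 = −10p + 10 ⇒ 20p = 11 ⇒ p = 11/20, and the value is (10)·(11/20) − 1 = 9/2.
For the column player: with q = P(Left), equating T's and B's payoffs gives 9q = −11q + 10 ⇒ q = 1/2.

9/2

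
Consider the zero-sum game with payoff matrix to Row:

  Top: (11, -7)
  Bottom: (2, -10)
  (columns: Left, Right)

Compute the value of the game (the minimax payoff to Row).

Row minima: Top → -7, Bottom → -10; maximin = -7.
Column maxima: Left → 11, Right → -7; minimax = -7.
Since maximin = minimax = -7, there is a saddle point and the value is -7.

-7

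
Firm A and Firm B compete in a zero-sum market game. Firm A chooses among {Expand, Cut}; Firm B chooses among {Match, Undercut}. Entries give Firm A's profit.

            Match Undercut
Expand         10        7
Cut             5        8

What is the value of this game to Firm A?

15/2

Row minima: Expand → 7, Cut → 5; maximin = 7.
Column maxima: Match → 10, Undercut → 8; minimax = 8.
7 ≠ 8, so there is no saddle point; optimal play is mixed.
Let Firm A play Expand with probability p. Expected payoff against Match: 10p + 5(1−p) = 5p + 5; against Undercut: 7p + 8(1−p) = −p + 8.
Setting these equal: 5p + 5 = −p + 8 ⇒ 6p = 3 ⇒ p = 1/2, and the value is (5)·(1/2) + 5 = 15/2.
For Firm B: with q = P(Match), equating Expand's and Cut's payoffs gives 3q + 7 = −3q + 8 ⇒ q = 1/6.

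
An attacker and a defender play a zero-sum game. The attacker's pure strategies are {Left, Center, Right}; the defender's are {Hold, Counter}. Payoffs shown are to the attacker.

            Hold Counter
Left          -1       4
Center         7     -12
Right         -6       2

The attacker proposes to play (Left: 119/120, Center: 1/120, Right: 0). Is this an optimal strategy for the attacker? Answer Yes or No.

No

Against Hold this mix gives (119/120)·(-1) + (1/120)·7 = -14/15.
Against Counter this mix gives (119/120)·4 + (1/120)·(-12) = 58/15.
The defender will play Hold, holding the attacker to -14/15. Shifting weight toward the row that does better against Hold would raise this floor (the equalizing mix achieves 2/3 against both Hold and Counter), so the proposed strategy is not optimal.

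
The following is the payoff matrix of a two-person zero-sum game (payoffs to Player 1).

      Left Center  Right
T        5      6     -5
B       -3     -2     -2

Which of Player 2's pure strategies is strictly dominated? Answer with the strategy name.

Left holds Player 1's payoff strictly below Center in every row: 5 < 6, -3 < -2.
So Center is strictly dominated for Player 2.

Center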